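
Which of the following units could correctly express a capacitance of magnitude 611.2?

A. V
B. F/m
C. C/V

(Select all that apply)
C

capacitance has SI base units: A^2 * s^4 / (kg * m^2)

Checking each option against A^2 * s^4 / (kg * m^2):
  A. V: ✗ does not match
  B. F/m: ✗ does not match
  C. C/V: ✓ matches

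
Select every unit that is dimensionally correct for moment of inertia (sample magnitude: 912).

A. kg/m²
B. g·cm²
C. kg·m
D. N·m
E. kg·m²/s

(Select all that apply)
B

moment of inertia has SI base units: kg * m^2

Checking each option against kg * m^2:
  A. kg/m²: ✗ does not match
  B. g·cm²: ✓ matches
  C. kg·m: ✗ does not match
  D. N·m: ✗ does not match
  E. kg·m²/s: ✗ does not match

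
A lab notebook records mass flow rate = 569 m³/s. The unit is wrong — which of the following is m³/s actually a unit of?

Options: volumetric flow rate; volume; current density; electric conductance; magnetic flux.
volumetric flow rate

mass flow rate should have units dimensionally equivalent to kg / s (e.g. kg/s).
The given unit 'm³/s' reduces to m^3 / s. Of the listed options, that is the dimensionality of volumetric flow rate.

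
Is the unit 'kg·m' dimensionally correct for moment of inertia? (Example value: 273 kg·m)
No

moment of inertia has SI base units: kg * m^2
kg·m does NOT reduce to kg * m^2; a valid unit for moment of inertia would be e.g. kg·m².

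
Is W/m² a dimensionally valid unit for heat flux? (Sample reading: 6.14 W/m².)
Yes

heat flux has SI base units: kg / s^3
W/m² reduces to the same SI base units, so it is a valid unit for heat flux.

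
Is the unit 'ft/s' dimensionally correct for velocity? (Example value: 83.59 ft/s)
Yes

velocity has SI base units: m / s
ft/s reduces to the same SI base units, so it is a valid unit for velocity.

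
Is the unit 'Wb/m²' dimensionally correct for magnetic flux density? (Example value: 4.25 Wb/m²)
Yes

magnetic flux density has SI base units: kg / (A * s^2)
Wb/m² reduces to the same SI base units, so it is a valid unit for magnetic flux density.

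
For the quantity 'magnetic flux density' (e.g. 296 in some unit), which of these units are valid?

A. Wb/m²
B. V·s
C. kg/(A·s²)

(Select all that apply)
A, C

magnetic flux density has SI base units: kg / (A * s^2)

Checking each option against kg / (A * s^2):
  A. Wb/m²: ✓ matches
  B. V·s: ✗ does not match
  C. kg/(A·s²): ✓ matches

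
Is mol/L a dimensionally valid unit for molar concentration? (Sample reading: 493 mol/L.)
Yes

molar concentration has SI base units: mol / m^3
mol/L reduces to the same SI base units, so it is a valid unit for molar concentration.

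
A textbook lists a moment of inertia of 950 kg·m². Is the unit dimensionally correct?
Yes

moment of inertia has SI base units: kg * m^2
kg·m² reduces to the same SI base units, so it is a valid unit for moment of inertia.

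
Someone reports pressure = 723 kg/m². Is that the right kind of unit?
No

pressure has SI base units: kg / (m * s^2)
kg/m² does NOT reduce to kg / (m * s^2); a valid unit for pressure would be e.g. Pa.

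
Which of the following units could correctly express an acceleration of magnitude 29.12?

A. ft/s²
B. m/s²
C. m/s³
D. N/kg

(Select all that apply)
A, B, D

acceleration has SI base units: m / s^2

Checking each option against m / s^2:
  A. ft/s²: ✓ matches
  B. m/s²: ✓ matches
  C. m/s³: ✗ does not match
  D. N/kg: ✓ matches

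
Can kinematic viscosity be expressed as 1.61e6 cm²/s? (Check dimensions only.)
Yes

kinematic viscosity has SI base units: m^2 / s
cm²/s reduces to the same SI base units, so it is a valid unit for kinematic viscosity.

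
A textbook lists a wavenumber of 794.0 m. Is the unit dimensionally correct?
No

wavenumber has SI base units: 1 / m
m does NOT reduce to 1 / m; a valid unit for wavenumber would be e.g. 1/m.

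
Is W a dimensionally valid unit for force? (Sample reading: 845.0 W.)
No

force has SI base units: kg * m / s^2
W does NOT reduce to kg * m / s^2; a valid unit for force would be e.g. N.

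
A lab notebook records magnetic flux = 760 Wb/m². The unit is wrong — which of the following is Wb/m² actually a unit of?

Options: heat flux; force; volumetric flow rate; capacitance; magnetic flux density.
magnetic flux density

magnetic flux should have units dimensionally equivalent to kg * m^2 / (A * s^2) (e.g. Wb).
The given unit 'Wb/m²' reduces to kg / (A * s^2). Of the listed options, that is the dimensionality of magnetic flux density.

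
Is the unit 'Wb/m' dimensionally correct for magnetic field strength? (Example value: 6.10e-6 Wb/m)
No

magnetic field strength has SI base units: A / m
Wb/m does NOT reduce to A / m; a valid unit for magnetic field strength would be e.g. A/m.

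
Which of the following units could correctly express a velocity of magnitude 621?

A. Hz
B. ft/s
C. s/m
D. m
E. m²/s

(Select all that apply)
B

velocity has SI base units: m / s

Checking each option against m / s:
  A. Hz: ✗ does not match
  B. ft/s: ✓ matches
  C. s/m: ✗ does not match
  D. m: ✗ does not match
  E. m²/s: ✗ does not match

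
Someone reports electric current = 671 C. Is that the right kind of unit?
No

electric current has SI base units: A
C does NOT reduce to A; a valid unit for electric current would be e.g. A.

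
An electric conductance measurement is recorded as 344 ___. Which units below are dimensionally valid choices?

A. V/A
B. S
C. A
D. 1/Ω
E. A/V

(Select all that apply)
B, D, E

electric conductance has SI base units: A^2 * s^3 / (kg * m^2)

Checking each option against A^2 * s^3 / (kg * m^2):
  A. V/A: ✗ does not match
  B. S: ✓ matches
  C. A: ✗ does not match
  D. 1/Ω: ✓ matches
  E. A/V: ✓ matches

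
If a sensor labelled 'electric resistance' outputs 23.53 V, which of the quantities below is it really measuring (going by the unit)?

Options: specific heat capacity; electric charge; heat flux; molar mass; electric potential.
electric potential

electric resistance should have units dimensionally equivalent to kg * m^2 / (A^2 * s^3) (e.g. Ω).
The given unit 'V' reduces to kg * m^2 / (A * s^3). Of the listed options, that is the dimensionality of electric potential.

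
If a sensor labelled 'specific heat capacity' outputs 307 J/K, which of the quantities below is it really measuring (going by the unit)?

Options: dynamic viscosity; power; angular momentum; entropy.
entropy

specific heat capacity should have units dimensionally equivalent to m^2 / (s^2 * K) (e.g. J/(kg·K)).
The given unit 'J/K' reduces to kg * m^2 / (s^2 * K). Of the listed options, that is the dimensionality of entropy.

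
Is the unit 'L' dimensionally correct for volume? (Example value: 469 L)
Yes

volume has SI base units: m^3
L reduces to the same SI base units, so it is a valid unit for volume.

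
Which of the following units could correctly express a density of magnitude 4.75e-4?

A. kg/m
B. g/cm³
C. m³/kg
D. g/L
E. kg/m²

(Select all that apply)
B, D

density has SI base units: kg / m^3

Checking each option against kg / m^3:
  A. kg/m: ✗ does not match
  B. g/cm³: ✓ matches
  C. m³/kg: ✗ does not match
  D. g/L: ✓ matches
  E. kg/m²: ✗ does not match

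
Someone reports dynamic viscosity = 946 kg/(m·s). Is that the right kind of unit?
Yes

dynamic viscosity has SI base units: kg / (m * s)
kg/(m·s) reduces to the same SI base units, so it is a valid unit for dynamic viscosity.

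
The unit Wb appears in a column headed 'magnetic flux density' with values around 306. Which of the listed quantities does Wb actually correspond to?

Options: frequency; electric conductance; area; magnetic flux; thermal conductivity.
magnetic flux

magnetic flux density should have units dimensionally equivalent to kg / (A * s^2) (e.g. T).
The given unit 'Wb' reduces to kg * m^2 / (A * s^2). Of the listed options, that is the dimensionality of magnetic flux.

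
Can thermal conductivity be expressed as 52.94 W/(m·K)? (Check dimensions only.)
Yes

thermal conductivity has SI base units: kg * m / (s^3 * K)
W/(m·K) reduces to the same SI base units, so it is a valid unit for thermal conductivity.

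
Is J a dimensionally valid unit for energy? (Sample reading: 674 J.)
Yes

energy has SI base units: kg * m^2 / s^2
J reduces to the same SI base units, so it is a valid unit for energy.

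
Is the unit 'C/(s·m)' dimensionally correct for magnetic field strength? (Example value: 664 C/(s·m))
Yes

magnetic field strength has SI base units: A / m
C/(s·m) reduces to the same SI base units, so it is a valid unit for magnetic field strength.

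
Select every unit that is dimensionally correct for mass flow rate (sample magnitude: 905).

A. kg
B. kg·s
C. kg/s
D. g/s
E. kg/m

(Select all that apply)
C, D

mass flow rate has SI base units: kg / s

Checking each option against kg / s:
  A. kg: ✗ does not match
  B. kg·s: ✗ does not match
  C. kg/s: ✓ matches
  D. g/s: ✓ matches
  E. kg/m: ✗ does not match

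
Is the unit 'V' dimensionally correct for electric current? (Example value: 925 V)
No

electric current has SI base units: A
V does NOT reduce to A; a valid unit for electric current would be e.g. A.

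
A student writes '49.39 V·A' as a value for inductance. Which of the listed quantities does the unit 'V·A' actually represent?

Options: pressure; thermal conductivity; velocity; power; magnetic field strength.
power

inductance should have units dimensionally equivalent to kg * m^2 / (A^2 * s^2) (e.g. H).
The given unit 'V·A' reduces to kg * m^2 / s^3. Of the listed options, that is the dimensionality of power.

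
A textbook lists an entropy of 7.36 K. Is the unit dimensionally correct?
No

entropy has SI base units: kg * m^2 / (s^2 * K)
K does NOT reduce to kg * m^2 / (s^2 * K); a valid unit for entropy would be e.g. J/K.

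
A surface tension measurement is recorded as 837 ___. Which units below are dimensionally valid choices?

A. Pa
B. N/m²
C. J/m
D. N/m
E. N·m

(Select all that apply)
D

surface tension has SI base units: kg / s^2

Checking each option against kg / s^2:
  A. Pa: ✗ does not match
  B. N/m²: ✗ does not match
  C. J/m: ✗ does not match
  D. N/m: ✓ matches
  E. N·m: ✗ does not match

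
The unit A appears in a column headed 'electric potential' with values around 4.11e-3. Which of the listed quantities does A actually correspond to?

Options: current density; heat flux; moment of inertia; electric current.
electric current

electric potential should have units dimensionally equivalent to kg * m^2 / (A * s^3) (e.g. V).
The given unit 'A' reduces to A. Of the listed options, that is the dimensionality of electric current.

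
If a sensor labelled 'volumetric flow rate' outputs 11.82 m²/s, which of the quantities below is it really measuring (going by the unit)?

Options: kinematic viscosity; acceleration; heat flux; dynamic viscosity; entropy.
kinematic viscosity

volumetric flow rate should have units dimensionally equivalent to m^3 / s (e.g. m³/s).
The given unit 'm²/s' reduces to m^2 / s. Of the listed options, that is the dimensionality of kinematic viscosity.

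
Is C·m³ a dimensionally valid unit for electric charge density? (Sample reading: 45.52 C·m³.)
No

electric charge density has SI base units: A * s / m^3
C·m³ does NOT reduce to A * s / m^3; a valid unit for electric charge density would be e.g. C/m³.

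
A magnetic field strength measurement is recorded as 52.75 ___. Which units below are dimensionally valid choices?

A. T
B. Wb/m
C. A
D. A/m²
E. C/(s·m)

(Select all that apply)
E

magnetic field strength has SI base units: A / m

Checking each option against A / m:
  A. T: ✗ does not match
  B. Wb/m: ✗ does not match
  C. A: ✗ does not match
  D. A/m²: ✗ does not match
  E. C/(s·m): ✓ matches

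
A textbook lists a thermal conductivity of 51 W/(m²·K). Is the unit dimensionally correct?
No

thermal conductivity has SI base units: kg * m / (s^3 * K)
W/(m²·K) does NOT reduce to kg * m / (s^3 * K); a valid unit for thermal conductivity would be e.g. W/(m·K).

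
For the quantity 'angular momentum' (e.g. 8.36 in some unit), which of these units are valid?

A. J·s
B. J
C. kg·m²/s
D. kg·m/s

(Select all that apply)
A, C

angular momentum has SI base units: kg * m^2 / s

Checking each option against kg * m^2 / s:
  A. J·s: ✓ matches
  B. J: ✗ does not match
  C. kg·m²/s: ✓ matches
  D. kg·m/s: ✗ does not match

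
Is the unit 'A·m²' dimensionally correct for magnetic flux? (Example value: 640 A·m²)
No

magnetic flux has SI base units: kg * m^2 / (A * s^2)
A·m² does NOT reduce to kg * m^2 / (A * s^2); a valid unit for magnetic flux would be e.g. Wb.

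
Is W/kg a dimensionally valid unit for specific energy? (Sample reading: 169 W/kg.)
No

specific energy has SI base units: m^2 / s^2
W/kg does NOT reduce to m^2 / s^2; a valid unit for specific energy would be e.g. J/kg.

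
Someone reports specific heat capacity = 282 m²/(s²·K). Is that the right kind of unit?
Yes

specific heat capacity has SI base units: m^2 / (s^2 * K)
m²/(s²·K) reduces to the same SI base units, so it is a valid unit for specific heat capacity.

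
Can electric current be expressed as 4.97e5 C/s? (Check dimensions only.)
Yes

electric current has SI base units: A
C/s reduces to the same SI base units, so it is a valid unit for electric current.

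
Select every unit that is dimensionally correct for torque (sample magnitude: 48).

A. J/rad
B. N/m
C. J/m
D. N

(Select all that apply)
A

torque has SI base units: kg * m^2 / s^2

Checking each option against kg * m^2 / s^2:
  A. J/rad: ✓ matches
  B. N/m: ✗ does not match
  C. J/m: ✗ does not match
  D. N: ✗ does not match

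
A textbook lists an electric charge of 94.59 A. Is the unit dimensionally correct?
No

electric charge has SI base units: A * s
A does NOT reduce to A * s; a valid unit for electric charge would be e.g. C.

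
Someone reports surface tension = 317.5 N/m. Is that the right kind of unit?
Yes

surface tension has SI base units: kg / s^2
N/m reduces to the same SI base units, so it is a valid unit for surface tension.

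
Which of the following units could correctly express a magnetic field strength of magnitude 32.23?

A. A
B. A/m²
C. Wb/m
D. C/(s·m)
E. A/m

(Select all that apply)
D, E

magnetic field strength has SI base units: A / m

Checking each option against A / m:
  A. A: ✗ does not match
  B. A/m²: ✗ does not match
  C. Wb/m: ✗ does not match
  D. C/(s·m): ✓ matches
  E. A/m: ✓ matches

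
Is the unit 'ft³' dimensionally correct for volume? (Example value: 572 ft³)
Yes

volume has SI base units: m^3
ft³ reduces to the same SI base units, so it is a valid unit for volume.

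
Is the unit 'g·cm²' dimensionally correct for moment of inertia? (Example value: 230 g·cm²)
Yes

moment of inertia has SI base units: kg * m^2
g·cm² reduces to the same SI base units, so it is a valid unit for moment of inertia.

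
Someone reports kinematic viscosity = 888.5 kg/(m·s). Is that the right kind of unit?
No

kinematic viscosity has SI base units: m^2 / s
kg/(m·s) does NOT reduce to m^2 / s; a valid unit for kinematic viscosity would be e.g. m²/s.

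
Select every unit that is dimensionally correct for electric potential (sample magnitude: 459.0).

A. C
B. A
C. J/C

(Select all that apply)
C

electric potential has SI base units: kg * m^2 / (A * s^3)

Checking each option against kg * m^2 / (A * s^3):
  A. C: ✗ does not match
  B. A: ✗ does not match
  C. J/C: ✓ matches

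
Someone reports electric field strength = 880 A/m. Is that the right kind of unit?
No

electric field strength has SI base units: kg * m / (A * s^3)
A/m does NOT reduce to kg * m / (A * s^3); a valid unit for electric field strength would be e.g. V/m.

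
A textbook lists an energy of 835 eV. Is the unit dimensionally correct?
Yes

energy has SI base units: kg * m^2 / s^2
eV reduces to the same SI base units, so it is a valid unit for energy.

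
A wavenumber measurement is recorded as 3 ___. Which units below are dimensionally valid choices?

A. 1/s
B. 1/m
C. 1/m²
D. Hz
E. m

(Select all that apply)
B

wavenumber has SI base units: 1 / m

Checking each option against 1 / m:
  A. 1/s: ✗ does not match
  B. 1/m: ✓ matches
  C. 1/m²: ✗ does not match
  D. Hz: ✗ does not match
  E. m: ✗ does not match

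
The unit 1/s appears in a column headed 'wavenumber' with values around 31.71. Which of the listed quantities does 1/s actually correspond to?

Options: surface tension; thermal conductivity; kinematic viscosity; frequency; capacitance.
frequency

wavenumber should have units dimensionally equivalent to 1 / m (e.g. 1/m).
The given unit '1/s' reduces to 1 / s. Of the listed options, that is the dimensionality of frequency.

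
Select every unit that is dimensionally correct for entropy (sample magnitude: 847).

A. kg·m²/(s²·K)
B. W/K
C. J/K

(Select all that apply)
A, C

entropy has SI base units: kg * m^2 / (s^2 * K)

Checking each option against kg * m^2 / (s^2 * K):
  A. kg·m²/(s²·K): ✓ matches
  B. W/K: ✗ does not match
  C. J/K: ✓ matches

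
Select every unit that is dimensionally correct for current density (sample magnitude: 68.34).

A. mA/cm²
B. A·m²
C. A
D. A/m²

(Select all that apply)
A, D

current density has SI base units: A / m^2

Checking each option against A / m^2:
  A. mA/cm²: ✓ matches
  B. A·m²: ✗ does not match
  C. A: ✗ does not match
  D. A/m²: ✓ matches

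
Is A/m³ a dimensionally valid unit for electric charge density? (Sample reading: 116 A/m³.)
No

electric charge density has SI base units: A * s / m^3
A/m³ does NOT reduce to A * s / m^3; a valid unit for electric charge density would be e.g. C/m³.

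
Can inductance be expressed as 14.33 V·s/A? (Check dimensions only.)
Yes

inductance has SI base units: kg * m^2 / (A^2 * s^2)
V·s/A reduces to the same SI base units, so it is a valid unit for inductance.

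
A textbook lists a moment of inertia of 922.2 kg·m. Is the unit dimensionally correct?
No

moment of inertia has SI base units: kg * m^2
kg·m does NOT reduce to kg * m^2; a valid unit for moment of inertia would be e.g. kg·m².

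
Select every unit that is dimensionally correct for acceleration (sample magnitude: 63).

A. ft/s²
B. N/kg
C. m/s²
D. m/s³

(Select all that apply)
A, B, C

acceleration has SI base units: m / s^2

Checking each option against m / s^2:
  A. ft/s²: ✓ matches
  B. N/kg: ✓ matches
  C. m/s²: ✓ matches
  D. m/s³: ✗ does not match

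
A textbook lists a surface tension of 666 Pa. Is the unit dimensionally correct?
No

surface tension has SI base units: kg / s^2
Pa does NOT reduce to kg / s^2; a valid unit for surface tension would be e.g. N/m.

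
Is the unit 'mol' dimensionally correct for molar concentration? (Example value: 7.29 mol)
No

molar concentration has SI base units: mol / m^3
mol does NOT reduce to mol / m^3; a valid unit for molar concentration would be e.g. mol/m³.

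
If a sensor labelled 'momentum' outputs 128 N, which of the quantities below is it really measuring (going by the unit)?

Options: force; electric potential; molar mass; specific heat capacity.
force

momentum should have units dimensionally equivalent to kg * m / s (e.g. kg·m/s).
The given unit 'N' reduces to kg * m / s^2. Of the listed options, that is the dimensionality of force.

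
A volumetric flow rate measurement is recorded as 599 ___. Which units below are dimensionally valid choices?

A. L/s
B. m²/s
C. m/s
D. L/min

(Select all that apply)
A, D

volumetric flow rate has SI base units: m^3 / s

Checking each option against m^3 / s:
  A. L/s: ✓ matches
  B. m²/s: ✗ does not match
  C. m/s: ✗ does not match
  D. L/min: ✓ matches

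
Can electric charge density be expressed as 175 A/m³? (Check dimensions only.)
No

electric charge density has SI base units: A * s / m^3
A/m³ does NOT reduce to A * s / m^3; a valid unit for electric charge density would be e.g. C/m³.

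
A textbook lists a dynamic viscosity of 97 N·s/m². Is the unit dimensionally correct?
Yes

dynamic viscosity has SI base units: kg / (m * s)
N·s/m² reduces to the same SI base units, so it is a valid unit for dynamic viscosity.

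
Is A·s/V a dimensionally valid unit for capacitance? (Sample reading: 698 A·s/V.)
Yes

capacitance has SI base units: A^2 * s^4 / (kg * m^2)
A·s/V reduces to the same SI base units, so it is a valid unit for capacitance.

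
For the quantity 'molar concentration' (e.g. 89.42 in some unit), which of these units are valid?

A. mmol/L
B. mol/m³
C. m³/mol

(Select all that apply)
A, B

molar concentration has SI base units: mol / m^3

Checking each option against mol / m^3:
  A. mmol/L: ✓ matches
  B. mol/m³: ✓ matches
  C. m³/mol: ✗ does not match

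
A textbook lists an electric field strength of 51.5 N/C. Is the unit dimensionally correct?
Yes

electric field strength has SI base units: kg * m / (A * s^3)
N/C reduces to the same SI base units, so it is a valid unit for electric field strength.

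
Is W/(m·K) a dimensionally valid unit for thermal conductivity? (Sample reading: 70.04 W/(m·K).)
Yes

thermal conductivity has SI base units: kg * m / (s^3 * K)
W/(m·K) reduces to the same SI base units, so it is a valid unit for thermal conductivity.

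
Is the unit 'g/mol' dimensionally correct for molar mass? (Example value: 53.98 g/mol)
Yes

molar mass has SI base units: kg / mol
g/mol reduces to the same SI base units, so it is a valid unit for molar mass.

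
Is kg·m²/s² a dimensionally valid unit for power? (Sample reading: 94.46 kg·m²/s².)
No

power has SI base units: kg * m^2 / s^3
kg·m²/s² does NOT reduce to kg * m^2 / s^3; a valid unit for power would be e.g. W.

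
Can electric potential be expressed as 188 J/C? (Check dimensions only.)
Yes

electric potential has SI base units: kg * m^2 / (A * s^3)
J/C reduces to the same SI base units, so it is a valid unit for electric potential.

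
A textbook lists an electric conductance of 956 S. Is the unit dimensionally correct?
Yes

electric conductance has SI base units: A^2 * s^3 / (kg * m^2)
S reduces to the same SI base units, so it is a valid unit for electric conductance.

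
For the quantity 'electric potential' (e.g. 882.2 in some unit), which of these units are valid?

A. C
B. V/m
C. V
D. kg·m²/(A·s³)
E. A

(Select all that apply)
C, D

electric potential has SI base units: kg * m^2 / (A * s^3)

Checking each option against kg * m^2 / (A * s^3):
  A. C: ✗ does not match
  B. V/m: ✗ does not match
  C. V: ✓ matches
  D. kg·m²/(A·s³): ✓ matches
  E. A: ✗ does not match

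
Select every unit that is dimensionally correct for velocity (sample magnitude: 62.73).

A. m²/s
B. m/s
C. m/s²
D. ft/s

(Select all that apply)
B, D

velocity has SI base units: m / s

Checking each option against m / s:
  A. m²/s: ✗ does not match
  B. m/s: ✓ matches
  C. m/s²: ✗ does not match
  D. ft/s: ✓ matches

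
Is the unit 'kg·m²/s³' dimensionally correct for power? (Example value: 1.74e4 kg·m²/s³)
Yes

power has SI base units: kg * m^2 / s^3
kg·m²/s³ reduces to the same SI base units, so it is a valid unit for power.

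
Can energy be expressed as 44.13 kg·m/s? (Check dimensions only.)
No

energy has SI base units: kg * m^2 / s^2
kg·m/s does NOT reduce to kg * m^2 / s^2; a valid unit for energy would be e.g. J.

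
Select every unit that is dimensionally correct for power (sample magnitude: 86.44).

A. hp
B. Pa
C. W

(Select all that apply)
A, C

power has SI base units: kg * m^2 / s^3

Checking each option against kg * m^2 / s^3:
  A. hp: ✓ matches
  B. Pa: ✗ does not match
  C. W: ✓ matches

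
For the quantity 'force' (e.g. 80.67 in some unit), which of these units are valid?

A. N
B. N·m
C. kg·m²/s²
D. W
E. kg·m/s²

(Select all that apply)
A, E

force has SI base units: kg * m / s^2

Checking each option against kg * m / s^2:
  A. N: ✓ matches
  B. N·m: ✗ does not match
  C. kg·m²/s²: ✗ does not match
  D. W: ✗ does not match
  E. kg·m/s²: ✓ matches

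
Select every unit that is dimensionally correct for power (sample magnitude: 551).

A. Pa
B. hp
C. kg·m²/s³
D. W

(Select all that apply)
B, C, D

power has SI base units: kg * m^2 / s^3

Checking each option against kg * m^2 / s^3:
  A. Pa: ✗ does not match
  B. hp: ✓ matches
  C. kg·m²/s³: ✓ matches
  D. W: ✓ matches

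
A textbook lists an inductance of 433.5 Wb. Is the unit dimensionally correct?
No

inductance has SI base units: kg * m^2 / (A^2 * s^2)
Wb does NOT reduce to kg * m^2 / (A^2 * s^2); a valid unit for inductance would be e.g. H.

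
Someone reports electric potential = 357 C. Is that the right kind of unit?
No

electric potential has SI base units: kg * m^2 / (A * s^3)
C does NOT reduce to kg * m^2 / (A * s^3); a valid unit for electric potential would be e.g. V.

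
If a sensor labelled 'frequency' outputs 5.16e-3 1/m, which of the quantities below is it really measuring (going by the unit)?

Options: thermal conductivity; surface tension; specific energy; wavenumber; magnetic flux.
wavenumber

frequency should have units dimensionally equivalent to 1 / s (e.g. Hz).
The given unit '1/m' reduces to 1 / m. Of the listed options, that is the dimensionality of wavenumber.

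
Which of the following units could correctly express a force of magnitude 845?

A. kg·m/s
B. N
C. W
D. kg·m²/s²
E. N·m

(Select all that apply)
B

force has SI base units: kg * m / s^2

Checking each option against kg * m / s^2:
  A. kg·m/s: ✗ does not match
  B. N: ✓ matches
  C. W: ✗ does not match
  D. kg·m²/s²: ✗ does not match
  E. N·m: ✗ does not match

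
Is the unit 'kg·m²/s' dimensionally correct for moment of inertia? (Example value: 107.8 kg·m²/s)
No

moment of inertia has SI base units: kg * m^2
kg·m²/s does NOT reduce to kg * m^2; a valid unit for moment of inertia would be e.g. kg·m².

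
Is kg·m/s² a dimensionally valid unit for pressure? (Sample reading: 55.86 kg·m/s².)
No

pressure has SI base units: kg / (m * s^2)
kg·m/s² does NOT reduce to kg / (m * s^2); a valid unit for pressure would be e.g. Pa.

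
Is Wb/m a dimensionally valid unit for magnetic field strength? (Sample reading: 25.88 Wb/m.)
No

magnetic field strength has SI base units: A / m
Wb/m does NOT reduce to A / m; a valid unit for magnetic field strength would be e.g. A/m.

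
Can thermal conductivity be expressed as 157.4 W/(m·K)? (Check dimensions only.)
Yes

thermal conductivity has SI base units: kg * m / (s^3 * K)
W/(m·K) reduces to the same SI base units, so it is a valid unit for thermal conductivity.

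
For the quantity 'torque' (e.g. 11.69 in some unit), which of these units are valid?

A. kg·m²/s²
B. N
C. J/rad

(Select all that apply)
A, C

torque has SI base units: kg * m^2 / s^2

Checking each option against kg * m^2 / s^2:
  A. kg·m²/s²: ✓ matches
  B. N: ✗ does not match
  C. J/rad: ✓ matches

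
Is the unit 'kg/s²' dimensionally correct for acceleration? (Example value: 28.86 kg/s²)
No

acceleration has SI base units: m / s^2
kg/s² does NOT reduce to m / s^2; a valid unit for acceleration would be e.g. m/s².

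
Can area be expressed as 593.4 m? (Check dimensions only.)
No

area has SI base units: m^2
m does NOT reduce to m^2; a valid unit for area would be e.g. m².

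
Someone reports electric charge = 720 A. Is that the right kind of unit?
No

electric charge has SI base units: A * s
A does NOT reduce to A * s; a valid unit for electric charge would be e.g. C.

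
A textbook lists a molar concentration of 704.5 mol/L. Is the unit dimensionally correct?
Yes

molar concentration has SI base units: mol / m^3
mol/L reduces to the same SI base units, so it is a valid unit for molar concentration.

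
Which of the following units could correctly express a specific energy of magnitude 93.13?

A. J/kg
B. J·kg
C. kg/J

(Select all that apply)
A

specific energy has SI base units: m^2 / s^2

Checking each option against m^2 / s^2:
  A. J/kg: ✓ matches
  B. J·kg: ✗ does not match
  C. kg/J: ✗ does not match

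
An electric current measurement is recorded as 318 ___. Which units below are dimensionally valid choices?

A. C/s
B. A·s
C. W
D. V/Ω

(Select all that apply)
A, D

electric current has SI base units: A

Checking each option against A:
  A. C/s: ✓ matches
  B. A·s: ✗ does not match
  C. W: ✗ does not match
  D. V/Ω: ✓ matches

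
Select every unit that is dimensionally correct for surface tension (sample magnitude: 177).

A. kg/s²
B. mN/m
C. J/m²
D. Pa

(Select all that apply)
A, B, C

surface tension has SI base units: kg / s^2

Checking each option against kg / s^2:
  A. kg/s²: ✓ matches
  B. mN/m: ✓ matches
  C. J/m²: ✓ matches
  D. Pa: ✗ does not match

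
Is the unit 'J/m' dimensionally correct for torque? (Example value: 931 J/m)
No

torque has SI base units: kg * m^2 / s^2
J/m does NOT reduce to kg * m^2 / s^2; a valid unit for torque would be e.g. N·m.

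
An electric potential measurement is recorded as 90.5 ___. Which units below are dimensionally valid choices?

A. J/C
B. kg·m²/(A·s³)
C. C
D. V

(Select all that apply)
A, B, D

electric potential has SI base units: kg * m^2 / (A * s^3)

Checking each option against kg * m^2 / (A * s^3):
  A. J/C: ✓ matches
  B. kg·m²/(A·s³): ✓ matches
  C. C: ✗ does not match
  D. V: ✓ matches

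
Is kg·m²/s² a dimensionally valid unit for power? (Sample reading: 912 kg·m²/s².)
No

power has SI base units: kg * m^2 / s^3
kg·m²/s² does NOT reduce to kg * m^2 / s^3; a valid unit for power would be e.g. W.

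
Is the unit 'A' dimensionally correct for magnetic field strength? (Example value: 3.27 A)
No

magnetic field strength has SI base units: A / m
A does NOT reduce to A / m; a valid unit for magnetic field strength would be e.g. A/m.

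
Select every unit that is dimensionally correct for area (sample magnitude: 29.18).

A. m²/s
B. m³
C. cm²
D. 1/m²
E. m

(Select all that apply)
C

area has SI base units: m^2

Checking each option against m^2:
  A. m²/s: ✗ does not match
  B. m³: ✗ does not match
  C. cm²: ✓ matches
  D. 1/m²: ✗ does not match
  E. m: ✗ does not match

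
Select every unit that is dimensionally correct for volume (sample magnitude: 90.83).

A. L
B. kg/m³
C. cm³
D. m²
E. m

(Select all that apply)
A, C

volume has SI base units: m^3

Checking each option against m^3:
  A. L: ✓ matches
  B. kg/m³: ✗ does not match
  C. cm³: ✓ matches
  D. m²: ✗ does not match
  E. m: ✗ does not match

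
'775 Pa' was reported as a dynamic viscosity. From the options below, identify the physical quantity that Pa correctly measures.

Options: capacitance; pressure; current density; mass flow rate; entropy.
pressure

dynamic viscosity should have units dimensionally equivalent to kg / (m * s) (e.g. Pa·s).
The given unit 'Pa' reduces to kg / (m * s^2). Of the listed options, that is the dimensionality of pressure.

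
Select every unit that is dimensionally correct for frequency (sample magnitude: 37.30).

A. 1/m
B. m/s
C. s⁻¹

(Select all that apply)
C

frequency has SI base units: 1 / s

Checking each option against 1 / s:
  A. 1/m: ✗ does not match
  B. m/s: ✗ does not match
  C. s⁻¹: ✓ matches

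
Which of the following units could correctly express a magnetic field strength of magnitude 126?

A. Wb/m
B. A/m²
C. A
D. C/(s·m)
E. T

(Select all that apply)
D

magnetic field strength has SI base units: A / m

Checking each option against A / m:
  A. Wb/m: ✗ does not match
  B. A/m²: ✗ does not match
  C. A: ✗ does not match
  D. C/(s·m): ✓ matches
  E. T: ✗ does not match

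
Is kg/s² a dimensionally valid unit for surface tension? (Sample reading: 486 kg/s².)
Yes

surface tension has SI base units: kg / s^2
kg/s² reduces to the same SI base units, so it is a valid unit for surface tension.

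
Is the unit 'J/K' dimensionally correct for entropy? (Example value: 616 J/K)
Yes

entropy has SI base units: kg * m^2 / (s^2 * K)
J/K reduces to the same SI base units, so it is a valid unit for entropy.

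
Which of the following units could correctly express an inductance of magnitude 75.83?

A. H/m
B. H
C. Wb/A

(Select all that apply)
B, C

inductance has SI base units: kg * m^2 / (A^2 * s^2)

Checking each option against kg * m^2 / (A^2 * s^2):
  A. H/m: ✗ does not match
  B. H: ✓ matches
  C. Wb/A: ✓ matches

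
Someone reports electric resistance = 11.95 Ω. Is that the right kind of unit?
Yes

electric resistance has SI base units: kg * m^2 / (A^2 * s^3)
Ω reduces to the same SI base units, so it is a valid unit for electric resistance.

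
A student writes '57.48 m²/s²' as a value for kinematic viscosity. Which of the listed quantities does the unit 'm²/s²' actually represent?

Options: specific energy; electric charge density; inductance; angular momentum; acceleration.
specific energy

kinematic viscosity should have units dimensionally equivalent to m^2 / s (e.g. m²/s).
The given unit 'm²/s²' reduces to m^2 / s^2. Of the listed options, that is the dimensionality of specific energy.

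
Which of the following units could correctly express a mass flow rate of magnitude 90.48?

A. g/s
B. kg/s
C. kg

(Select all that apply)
A, B

mass flow rate has SI base units: kg / s

Checking each option against kg / s:
  A. g/s: ✓ matches
  B. kg/s: ✓ matches
  C. kg: ✗ does not match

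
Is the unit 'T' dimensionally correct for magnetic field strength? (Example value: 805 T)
No

magnetic field strength has SI base units: A / m
T does NOT reduce to A / m; a valid unit for magnetic field strength would be e.g. A/m.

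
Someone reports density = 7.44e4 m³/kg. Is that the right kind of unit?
No

density has SI base units: kg / m^3
m³/kg does NOT reduce to kg / m^3; a valid unit for density would be e.g. kg/m³.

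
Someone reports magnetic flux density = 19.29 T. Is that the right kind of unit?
Yes

magnetic flux density has SI base units: kg / (A * s^2)
T reduces to the same SI base units, so it is a valid unit for magnetic flux density.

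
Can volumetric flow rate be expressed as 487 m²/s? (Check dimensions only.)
No

volumetric flow rate has SI base units: m^3 / s
m²/s does NOT reduce to m^3 / s; a valid unit for volumetric flow rate would be e.g. m³/s.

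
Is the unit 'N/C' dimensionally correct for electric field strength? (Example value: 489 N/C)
Yes

electric field strength has SI base units: kg * m / (A * s^3)
N/C reduces to the same SI base units, so it is a valid unit for electric field strength.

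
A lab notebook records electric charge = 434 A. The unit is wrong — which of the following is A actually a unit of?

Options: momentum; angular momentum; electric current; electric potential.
electric current

electric charge should have units dimensionally equivalent to A * s (e.g. C).
The given unit 'A' reduces to A. Of the listed options, that is the dimensionality of electric current.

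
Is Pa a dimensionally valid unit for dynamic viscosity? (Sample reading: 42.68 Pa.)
No

dynamic viscosity has SI base units: kg / (m * s)
Pa does NOT reduce to kg / (m * s); a valid unit for dynamic viscosity would be e.g. Pa·s.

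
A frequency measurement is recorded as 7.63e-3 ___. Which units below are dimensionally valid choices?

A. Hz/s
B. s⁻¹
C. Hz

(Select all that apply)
B, C

frequency has SI base units: 1 / s

Checking each option against 1 / s:
  A. Hz/s: ✗ does not match
  B. s⁻¹: ✓ matches
  C. Hz: ✓ matches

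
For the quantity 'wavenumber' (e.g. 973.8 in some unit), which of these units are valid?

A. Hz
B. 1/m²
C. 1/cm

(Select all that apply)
C

wavenumber has SI base units: 1 / m

Checking each option against 1 / m:
  A. Hz: ✗ does not match
  B. 1/m²: ✗ does not match
  C. 1/cm: ✓ matches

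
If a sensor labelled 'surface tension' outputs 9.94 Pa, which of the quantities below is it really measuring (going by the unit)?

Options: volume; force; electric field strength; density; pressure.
pressure

surface tension should have units dimensionally equivalent to kg / s^2 (e.g. N/m).
The given unit 'Pa' reduces to kg / (m * s^2). Of the listed options, that is the dimensionality of pressure.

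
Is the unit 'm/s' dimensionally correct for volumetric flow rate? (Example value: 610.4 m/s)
No

volumetric flow rate has SI base units: m^3 / s
m/s does NOT reduce to m^3 / s; a valid unit for volumetric flow rate would be e.g. m³/s.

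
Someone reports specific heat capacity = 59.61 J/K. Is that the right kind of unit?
No

specific heat capacity has SI base units: m^2 / (s^2 * K)
J/K does NOT reduce to m^2 / (s^2 * K); a valid unit for specific heat capacity would be e.g. J/(kg·K).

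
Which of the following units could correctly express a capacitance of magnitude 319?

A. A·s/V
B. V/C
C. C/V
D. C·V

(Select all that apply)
A, C

capacitance has SI base units: A^2 * s^4 / (kg * m^2)

Checking each option against A^2 * s^4 / (kg * m^2):
  A. A·s/V: ✓ matches
  B. V/C: ✗ does not match
  C. C/V: ✓ matches
  D. C·V: ✗ does not match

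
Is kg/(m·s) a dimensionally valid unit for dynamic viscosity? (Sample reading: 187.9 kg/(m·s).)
Yes

dynamic viscosity has SI base units: kg / (m * s)
kg/(m·s) reduces to the same SI base units, so it is a valid unit for dynamic viscosity.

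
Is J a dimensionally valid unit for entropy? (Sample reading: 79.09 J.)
No

entropy has SI base units: kg * m^2 / (s^2 * K)
J does NOT reduce to kg * m^2 / (s^2 * K); a valid unit for entropy would be e.g. J/K.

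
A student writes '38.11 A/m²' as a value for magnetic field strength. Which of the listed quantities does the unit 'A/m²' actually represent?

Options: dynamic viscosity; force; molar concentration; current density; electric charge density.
current density

magnetic field strength should have units dimensionally equivalent to A / m (e.g. A/m).
The given unit 'A/m²' reduces to A / m^2. Of the listed options, that is the dimensionality of current density.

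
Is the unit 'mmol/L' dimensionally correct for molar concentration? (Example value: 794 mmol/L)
Yes

molar concentration has SI base units: mol / m^3
mmol/L reduces to the same SI base units, so it is a valid unit for molar concentration.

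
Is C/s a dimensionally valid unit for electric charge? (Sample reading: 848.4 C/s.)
No

electric charge has SI base units: A * s
C/s does NOT reduce to A * s; a valid unit for electric charge would be e.g. C.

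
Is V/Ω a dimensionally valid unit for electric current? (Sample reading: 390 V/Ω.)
Yes

electric current has SI base units: A
V/Ω reduces to the same SI base units, so it is a valid unit for electric current.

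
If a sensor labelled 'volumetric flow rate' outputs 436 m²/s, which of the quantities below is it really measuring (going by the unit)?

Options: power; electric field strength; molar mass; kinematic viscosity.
kinematic viscosity

volumetric flow rate should have units dimensionally equivalent to m^3 / s (e.g. m³/s).
The given unit 'm²/s' reduces to m^2 / s. Of the listed options, that is the dimensionality of kinematic viscosity.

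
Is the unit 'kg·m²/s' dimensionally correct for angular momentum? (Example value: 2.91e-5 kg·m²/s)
Yes

angular momentum has SI base units: kg * m^2 / s
kg·m²/s reduces to the same SI base units, so it is a valid unit for angular momentum.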